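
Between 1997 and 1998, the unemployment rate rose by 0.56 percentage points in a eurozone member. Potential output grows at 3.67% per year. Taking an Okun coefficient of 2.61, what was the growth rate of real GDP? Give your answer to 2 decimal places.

Growth-rate Okun's law: g_Y = g_Y* - β × Δu.
g_Y = 3.67 - 2.61 × (0.56) = 3.67 - 1.4616 = 2.2084%, i.e. 2.21% to 2 d.p.

2.21%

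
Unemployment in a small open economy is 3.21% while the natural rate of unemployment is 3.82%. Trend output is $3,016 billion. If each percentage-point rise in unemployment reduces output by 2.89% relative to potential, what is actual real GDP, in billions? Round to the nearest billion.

$3,069 billion

Unemployment gap = 3.21 - 3.82 = -0.61 points, so the output gap is -2.89 × (-0.61) = 1.7629%.
Actual GDP = 3016 × (1 + 1.7629/100) = 3016 × 1.017629 ≈ 3069 billion.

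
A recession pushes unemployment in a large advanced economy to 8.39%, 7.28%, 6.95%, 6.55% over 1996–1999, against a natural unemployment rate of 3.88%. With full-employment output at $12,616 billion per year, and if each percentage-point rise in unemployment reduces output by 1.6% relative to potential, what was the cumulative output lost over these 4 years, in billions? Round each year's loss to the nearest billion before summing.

Year 1996: gap = -1.6 × (8.39 - 3.88) = -7.216%, loss ≈ 12616 × 7.216/100 ≈ 910.
Year 1997: gap = -1.6 × (7.28 - 3.88) = -5.44%, loss ≈ 12616 × 5.44/100 ≈ 686.
Year 1998: gap = -1.6 × (6.95 - 3.88) = -4.912%, loss ≈ 12616 × 4.912/100 ≈ 620.
Year 1999: gap = -1.6 × (6.55 - 3.88) = -4.272%, loss ≈ 12616 × 4.272/100 ≈ 539.
Total lost output = 910 + 686 + 620 + 539 = 2755 billion.

$2,755 billion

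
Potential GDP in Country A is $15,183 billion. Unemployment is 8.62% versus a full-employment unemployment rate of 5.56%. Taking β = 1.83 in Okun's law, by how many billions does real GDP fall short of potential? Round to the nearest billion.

Output gap = -1.83 × (8.62 - 5.56) = -1.83 × 3.06 = -5.5998%.
Actual GDP ≈ 15183 × 0.944002 ≈ 14333 billion, so the shortfall is 15183 - 14333 = 850 billion.

$850 billion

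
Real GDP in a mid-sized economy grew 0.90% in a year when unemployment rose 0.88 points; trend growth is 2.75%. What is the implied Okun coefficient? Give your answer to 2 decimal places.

Growth form: g_Y = g_Y* - β × Δu, so β = (g_Y* - g_Y)/Δu.
β = (2.75 - 0.9)/0.88 = 1.85/0.88 = 2.10.

β ≈ 2.10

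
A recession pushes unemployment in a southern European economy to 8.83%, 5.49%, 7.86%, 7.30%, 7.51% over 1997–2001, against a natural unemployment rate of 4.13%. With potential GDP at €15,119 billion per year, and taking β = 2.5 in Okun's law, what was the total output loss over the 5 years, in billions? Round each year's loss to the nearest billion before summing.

€6,176 billion

Year 1997: gap = -2.5 × (8.83 - 4.13) = -11.75%, loss ≈ 15119 × 11.75/100 ≈ 1776.
Year 1998: gap = -2.5 × (5.49 - 4.13) = -3.4%, loss ≈ 15119 × 3.4/100 ≈ 514.
Year 1999: gap = -2.5 × (7.86 - 4.13) = -9.325%, loss ≈ 15119 × 9.325/100 ≈ 1410.
Year 2000: gap = -2.5 × (7.3 - 4.13) = -7.925%, loss ≈ 15119 × 7.925/100 ≈ 1198.
Year 2001: gap = -2.5 × (7.51 - 4.13) = -8.45%, loss ≈ 15119 × 8.45/100 ≈ 1278.
Total lost output = 1776 + 514 + 1410 + 1198 + 1278 = 6176 billion.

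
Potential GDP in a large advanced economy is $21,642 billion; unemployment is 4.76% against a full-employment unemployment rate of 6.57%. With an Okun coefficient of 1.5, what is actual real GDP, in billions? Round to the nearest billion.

$22,230 billion

Unemployment gap = 4.76 - 6.57 = -1.81 points, so the output gap is -1.5 × (-1.81) = 2.715%.
Actual GDP = 21642 × (1 + 2.715/100) = 21642 × 1.02715 ≈ 22230 billion.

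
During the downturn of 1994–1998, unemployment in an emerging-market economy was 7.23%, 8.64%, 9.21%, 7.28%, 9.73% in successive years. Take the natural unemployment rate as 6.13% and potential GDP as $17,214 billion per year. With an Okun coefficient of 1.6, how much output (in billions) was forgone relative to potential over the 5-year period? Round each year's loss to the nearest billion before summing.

Year 1994: gap = -1.6 × (7.23 - 6.13) = -1.76%, loss ≈ 17214 × 1.76/100 ≈ 303.
Year 1995: gap = -1.6 × (8.64 - 6.13) = -4.016%, loss ≈ 17214 × 4.016/100 ≈ 691.
Year 1996: gap = -1.6 × (9.21 - 6.13) = -4.928%, loss ≈ 17214 × 4.928/100 ≈ 848.
Year 1997: gap = -1.6 × (7.28 - 6.13) = -1.84%, loss ≈ 17214 × 1.84/100 ≈ 317.
Year 1998: gap = -1.6 × (9.73 - 6.13) = -5.76%, loss ≈ 17214 × 5.76/100 ≈ 992.
Total lost output = 303 + 691 + 848 + 317 + 992 = 3151 billion.

$3,151 billion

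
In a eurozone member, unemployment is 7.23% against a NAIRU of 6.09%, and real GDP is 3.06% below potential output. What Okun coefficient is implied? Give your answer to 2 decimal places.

β ≈ 2.68

Okun's law: output gap = -β × (u - u*).
-3.06 = -β × (7.23 - 6.09) = -β × 1.14, so β = 3.06/1.14 = 2.68.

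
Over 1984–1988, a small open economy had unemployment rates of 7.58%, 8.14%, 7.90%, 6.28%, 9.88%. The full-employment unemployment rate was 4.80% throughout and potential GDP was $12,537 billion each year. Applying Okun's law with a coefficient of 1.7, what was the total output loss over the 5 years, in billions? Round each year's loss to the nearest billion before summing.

$3,363 billion

Year 1984: gap = -1.7 × (7.58 - 4.8) = -4.726%, loss ≈ 12537 × 4.726/100 ≈ 592.
Year 1985: gap = -1.7 × (8.14 - 4.8) = -5.678%, loss ≈ 12537 × 5.678/100 ≈ 712.
Year 1986: gap = -1.7 × (7.9 - 4.8) = -5.27%, loss ≈ 12537 × 5.27/100 ≈ 661.
Year 1987: gap = -1.7 × (6.28 - 4.8) = -2.516%, loss ≈ 12537 × 2.516/100 ≈ 315.
Year 1988: gap = -1.7 × (9.88 - 4.8) = -8.636%, loss ≈ 12537 × 8.636/100 ≈ 1083.
Total lost output = 592 + 712 + 661 + 315 + 1083 = 3363 billion.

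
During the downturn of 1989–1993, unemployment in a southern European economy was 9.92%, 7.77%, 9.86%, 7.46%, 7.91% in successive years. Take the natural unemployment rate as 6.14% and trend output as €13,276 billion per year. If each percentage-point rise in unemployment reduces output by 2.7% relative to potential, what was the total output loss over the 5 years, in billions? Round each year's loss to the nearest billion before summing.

€4,379 billion

Year 1989: gap = -2.7 × (9.92 - 6.14) = -10.206%, loss ≈ 13276 × 10.206/100 ≈ 1355.
Year 1990: gap = -2.7 × (7.77 - 6.14) = -4.401%, loss ≈ 13276 × 4.401/100 ≈ 584.
Year 1991: gap = -2.7 × (9.86 - 6.14) = -10.044%, loss ≈ 13276 × 10.044/100 ≈ 1333.
Year 1992: gap = -2.7 × (7.46 - 6.14) = -3.564%, loss ≈ 13276 × 3.564/100 ≈ 473.
Year 1993: gap = -2.7 × (7.91 - 6.14) = -4.779%, loss ≈ 13276 × 4.779/100 ≈ 634.
Total lost output = 1355 + 584 + 1333 + 473 + 634 = 4379 billion.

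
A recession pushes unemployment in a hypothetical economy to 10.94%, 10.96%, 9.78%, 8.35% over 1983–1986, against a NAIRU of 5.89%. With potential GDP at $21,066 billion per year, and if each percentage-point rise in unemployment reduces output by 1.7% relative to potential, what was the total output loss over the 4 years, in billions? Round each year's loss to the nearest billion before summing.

$5,899 billion

Year 1983: gap = -1.7 × (10.94 - 5.89) = -8.585%, loss ≈ 21066 × 8.585/100 ≈ 1809.
Year 1984: gap = -1.7 × (10.96 - 5.89) = -8.619%, loss ≈ 21066 × 8.619/100 ≈ 1816.
Year 1985: gap = -1.7 × (9.78 - 5.89) = -6.613%, loss ≈ 21066 × 6.613/100 ≈ 1393.
Year 1986: gap = -1.7 × (8.35 - 5.89) = -4.182%, loss ≈ 21066 × 4.182/100 ≈ 881.
Total lost output = 1809 + 1816 + 1393 + 881 = 5899 billion.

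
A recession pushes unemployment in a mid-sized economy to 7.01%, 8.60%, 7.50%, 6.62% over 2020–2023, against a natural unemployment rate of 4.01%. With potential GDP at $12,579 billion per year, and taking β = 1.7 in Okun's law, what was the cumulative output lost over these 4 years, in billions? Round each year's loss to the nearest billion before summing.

Year 2020: gap = -1.7 × (7.01 - 4.01) = -5.1%, loss ≈ 12579 × 5.1/100 ≈ 642.
Year 2021: gap = -1.7 × (8.6 - 4.01) = -7.803%, loss ≈ 12579 × 7.803/100 ≈ 982.
Year 2022: gap = -1.7 × (7.5 - 4.01) = -5.933%, loss ≈ 12579 × 5.933/100 ≈ 746.
Year 2023: gap = -1.7 × (6.62 - 4.01) = -4.437%, loss ≈ 12579 × 4.437/100 ≈ 558.
Total lost output = 642 + 982 + 746 + 558 = 2928 billion.

$2,928 billion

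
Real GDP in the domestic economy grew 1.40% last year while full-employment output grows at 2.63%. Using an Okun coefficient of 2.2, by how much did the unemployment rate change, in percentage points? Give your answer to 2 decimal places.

0.56 percentage points

Growth-rate Okun's law: g_Y = g_Y* - β × Δu, so Δu = (g_Y* - g_Y)/β.
Δu = (2.63 - 1.4)/2.2 = 1.23/2.2 = 0.56 percentage points.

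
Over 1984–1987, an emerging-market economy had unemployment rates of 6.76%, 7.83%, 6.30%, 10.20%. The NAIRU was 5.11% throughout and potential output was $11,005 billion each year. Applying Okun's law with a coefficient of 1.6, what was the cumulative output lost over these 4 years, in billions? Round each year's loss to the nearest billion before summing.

Year 1984: gap = -1.6 × (6.76 - 5.11) = -2.64%, loss ≈ 11005 × 2.64/100 ≈ 291.
Year 1985: gap = -1.6 × (7.83 - 5.11) = -4.352%, loss ≈ 11005 × 4.352/100 ≈ 479.
Year 1986: gap = -1.6 × (6.3 - 5.11) = -1.904%, loss ≈ 11005 × 1.904/100 ≈ 210.
Year 1987: gap = -1.6 × (10.2 - 5.11) = -8.144%, loss ≈ 11005 × 8.144/100 ≈ 896.
Total lost output = 291 + 479 + 210 + 896 = 1876 billion.

$1,876 billion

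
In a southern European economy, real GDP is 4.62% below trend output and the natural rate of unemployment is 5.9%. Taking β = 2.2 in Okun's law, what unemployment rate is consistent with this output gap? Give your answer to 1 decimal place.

8.0%

From Okun's law, u - u* = -(output gap)/β = -(-4.62)/2.2 = 2.1 points.
So u = 5.9 + 2.1 = 8.0%.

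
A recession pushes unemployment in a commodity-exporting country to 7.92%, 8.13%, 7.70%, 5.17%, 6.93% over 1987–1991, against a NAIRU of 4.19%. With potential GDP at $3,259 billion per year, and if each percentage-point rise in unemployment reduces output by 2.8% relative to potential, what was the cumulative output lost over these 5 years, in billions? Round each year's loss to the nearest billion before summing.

$1,359 billion

Year 1987: gap = -2.8 × (7.92 - 4.19) = -10.444%, loss ≈ 3259 × 10.444/100 ≈ 340.
Year 1988: gap = -2.8 × (8.13 - 4.19) = -11.032%, loss ≈ 3259 × 11.032/100 ≈ 360.
Year 1989: gap = -2.8 × (7.7 - 4.19) = -9.828%, loss ≈ 3259 × 9.828/100 ≈ 320.
Year 1990: gap = -2.8 × (5.17 - 4.19) = -2.744%, loss ≈ 3259 × 2.744/100 ≈ 89.
Year 1991: gap = -2.8 × (6.93 - 4.19) = -7.672%, loss ≈ 3259 × 7.672/100 ≈ 250.
Total lost output = 340 + 360 + 320 + 89 + 250 = 1359 billion.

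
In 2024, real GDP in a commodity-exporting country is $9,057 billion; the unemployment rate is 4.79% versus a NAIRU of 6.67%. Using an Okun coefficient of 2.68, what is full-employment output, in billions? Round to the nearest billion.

$8,623 billion

Unemployment gap = 4.79 - 6.67 = -1.88 points, so output gap = -2.68 × (-1.88) = 5.0384%.
Since Y = Y* × (1 + gap/100), Y* = 9057/1.050384 ≈ 8623 billion.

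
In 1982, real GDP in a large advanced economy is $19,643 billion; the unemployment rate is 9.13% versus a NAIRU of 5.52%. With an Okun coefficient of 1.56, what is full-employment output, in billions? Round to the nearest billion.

$20,815 billion

Unemployment gap = 9.13 - 5.52 = 3.61 points, so output gap = -1.56 × 3.61 = -5.6316%.
Since Y = Y* × (1 + gap/100), Y* = 19643/0.943684 ≈ 20815 billion.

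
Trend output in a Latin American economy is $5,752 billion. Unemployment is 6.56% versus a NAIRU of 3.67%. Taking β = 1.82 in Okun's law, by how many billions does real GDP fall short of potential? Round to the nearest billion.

$303 billion

Output gap = -1.82 × (6.56 - 3.67) = -1.82 × 2.89 = -5.2598%.
Actual GDP ≈ 5752 × 0.947402 ≈ 5449 billion, so the shortfall is 5752 - 5449 = 303 billion.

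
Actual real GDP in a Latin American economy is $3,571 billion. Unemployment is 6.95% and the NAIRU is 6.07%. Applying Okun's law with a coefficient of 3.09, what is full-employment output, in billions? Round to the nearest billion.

$3,671 billion

Unemployment gap = 6.95 - 6.07 = 0.88 points, so output gap = -3.09 × 0.88 = -2.7192%.
Since Y = Y* × (1 + gap/100), Y* = 3571/0.972808 ≈ 3671 billion.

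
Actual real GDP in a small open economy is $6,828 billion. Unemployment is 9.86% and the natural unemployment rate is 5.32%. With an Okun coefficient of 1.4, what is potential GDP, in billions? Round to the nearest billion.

$7,291 billion

Unemployment gap = 9.86 - 5.32 = 4.54 points, so output gap = -1.4 × 4.54 = -6.356%.
Since Y = Y* × (1 + gap/100), Y* = 6828/0.93644 ≈ 7291 billion.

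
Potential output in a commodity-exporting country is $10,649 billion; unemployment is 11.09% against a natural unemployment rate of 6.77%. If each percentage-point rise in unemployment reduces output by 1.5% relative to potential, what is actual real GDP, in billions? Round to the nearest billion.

$9,959 billion

Unemployment gap = 11.09 - 6.77 = 4.32 points, so the output gap is -1.5 × 4.32 = -6.48%.
Actual GDP = 10649 × (1 - 6.48/100) = 10649 × 0.9352 ≈ 9959 billion.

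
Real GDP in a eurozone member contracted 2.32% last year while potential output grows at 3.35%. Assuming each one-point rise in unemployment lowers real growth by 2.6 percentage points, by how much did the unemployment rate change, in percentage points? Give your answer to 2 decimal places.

2.18 percentage points

Growth-rate Okun's law: g_Y = g_Y* - β × Δu, so Δu = (g_Y* - g_Y)/β.
Δu = (3.35 + 2.32)/2.6 = 5.67/2.6 = 2.18 percentage points.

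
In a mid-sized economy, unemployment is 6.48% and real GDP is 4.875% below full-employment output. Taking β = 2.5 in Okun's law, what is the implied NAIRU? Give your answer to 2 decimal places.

From Okun's law, u - u* = -(output gap)/β = -(-4.875)/2.5 = 1.95 points.
So u* = 6.48 - 1.95 = 4.53%.

4.53%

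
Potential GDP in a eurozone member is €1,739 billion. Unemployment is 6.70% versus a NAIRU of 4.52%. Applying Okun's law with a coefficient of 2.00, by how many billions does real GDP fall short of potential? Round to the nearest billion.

€76 billion

Output gap = -2.00 × (6.7 - 4.52) = -2 × 2.18 = -4.36%.
Actual GDP ≈ 1739 × 0.9564 ≈ 1663 billion, so the shortfall is 1739 - 1663 = 76 billion.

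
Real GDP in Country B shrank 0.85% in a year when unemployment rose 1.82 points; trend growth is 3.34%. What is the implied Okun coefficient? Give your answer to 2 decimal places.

Growth form: g_Y = g_Y* - β × Δu, so β = (g_Y* - g_Y)/Δu.
β = (3.34 + 0.85)/1.82 = 4.19/1.82 = 2.30.

β ≈ 2.30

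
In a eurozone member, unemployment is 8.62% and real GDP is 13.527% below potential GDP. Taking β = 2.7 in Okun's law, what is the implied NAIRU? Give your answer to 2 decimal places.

From Okun's law, u - u* = -(output gap)/β = -(-13.527)/2.7 = 5.01 points.
So u* = 8.62 - 5.01 = 3.61%.

3.61%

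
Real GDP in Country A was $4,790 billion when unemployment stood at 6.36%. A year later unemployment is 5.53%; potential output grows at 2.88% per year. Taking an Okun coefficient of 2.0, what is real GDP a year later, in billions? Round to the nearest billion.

$5,007 billion

Δu = 5.53 - 6.36 = -0.83 points.
Okun's law (growth form): g_Y = g_Y* - β × Δu = 2.88 - 2.0 × (-0.83) = 2.88 + 1.66 = 4.54%.
Real GDP in the next year = 4790 × (1 + 4.54/100) = 4790 × 1.0454 ≈ 5007 billion.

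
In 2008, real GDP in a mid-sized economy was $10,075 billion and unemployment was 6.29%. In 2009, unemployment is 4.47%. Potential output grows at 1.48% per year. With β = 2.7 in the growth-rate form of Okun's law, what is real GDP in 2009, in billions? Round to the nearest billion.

Δu = 4.47 - 6.29 = -1.82 points.
Okun's law (growth form): g_Y = g_Y* - β × Δu = 1.48 - 2.7 × (-1.82) = 1.48 + 4.914 = 6.394%.
Real GDP in the next year = 10075 × (1 + 6.394/100) = 10075 × 1.06394 ≈ 10719 billion.

$10,719 billion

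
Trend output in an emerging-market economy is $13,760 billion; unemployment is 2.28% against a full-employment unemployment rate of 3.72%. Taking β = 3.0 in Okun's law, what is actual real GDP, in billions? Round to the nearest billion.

$14,354 billion

Unemployment gap = 2.28 - 3.72 = -1.44 points, so the output gap is -3 × (-1.44) = 4.32%.
Actual GDP = 13760 × (1 + 4.32/100) = 13760 × 1.0432 ≈ 14354 billion.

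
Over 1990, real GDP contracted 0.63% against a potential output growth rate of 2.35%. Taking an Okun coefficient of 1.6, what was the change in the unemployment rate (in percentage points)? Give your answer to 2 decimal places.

Growth-rate Okun's law: g_Y = g_Y* - β × Δu, so Δu = (g_Y* - g_Y)/β.
Δu = (2.35 + 0.63)/1.6 = 2.98/1.6 = 1.86 percentage points.

1.86 percentage points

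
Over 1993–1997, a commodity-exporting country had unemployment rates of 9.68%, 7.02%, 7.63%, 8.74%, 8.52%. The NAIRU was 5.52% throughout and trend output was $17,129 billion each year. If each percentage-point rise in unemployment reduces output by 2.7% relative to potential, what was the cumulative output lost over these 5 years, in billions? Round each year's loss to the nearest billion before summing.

$6,470 billion

Year 1993: gap = -2.7 × (9.68 - 5.52) = -11.232%, loss ≈ 17129 × 11.232/100 ≈ 1924.
Year 1994: gap = -2.7 × (7.02 - 5.52) = -4.05%, loss ≈ 17129 × 4.05/100 ≈ 694.
Year 1995: gap = -2.7 × (7.63 - 5.52) = -5.697%, loss ≈ 17129 × 5.697/100 ≈ 976.
Year 1996: gap = -2.7 × (8.74 - 5.52) = -8.694%, loss ≈ 17129 × 8.694/100 ≈ 1489.
Year 1997: gap = -2.7 × (8.52 - 5.52) = -8.1%, loss ≈ 17129 × 8.1/100 ≈ 1387.
Total lost output = 1924 + 694 + 976 + 1489 + 1387 = 6470 billion.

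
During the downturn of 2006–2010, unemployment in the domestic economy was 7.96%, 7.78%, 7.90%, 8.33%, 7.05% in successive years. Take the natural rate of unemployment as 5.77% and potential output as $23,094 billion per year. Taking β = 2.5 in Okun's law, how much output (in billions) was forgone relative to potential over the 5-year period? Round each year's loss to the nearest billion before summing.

Year 2006: gap = -2.5 × (7.96 - 5.77) = -5.475%, loss ≈ 23094 × 5.475/100 ≈ 1264.
Year 2007: gap = -2.5 × (7.78 - 5.77) = -5.025%, loss ≈ 23094 × 5.025/100 ≈ 1160.
Year 2008: gap = -2.5 × (7.9 - 5.77) = -5.325%, loss ≈ 23094 × 5.325/100 ≈ 1230.
Year 2009: gap = -2.5 × (8.33 - 5.77) = -6.4%, loss ≈ 23094 × 6.4/100 ≈ 1478.
Year 2010: gap = -2.5 × (7.05 - 5.77) = -3.2%, loss ≈ 23094 × 3.2/100 ≈ 739.
Total lost output = 1264 + 1160 + 1230 + 1478 + 739 = 5871 billion.

$5,871 billion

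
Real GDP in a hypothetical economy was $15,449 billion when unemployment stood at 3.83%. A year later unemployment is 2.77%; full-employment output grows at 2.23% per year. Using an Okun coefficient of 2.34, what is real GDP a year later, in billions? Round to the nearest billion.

Δu = 2.77 - 3.83 = -1.06 points.
Okun's law (growth form): g_Y = g_Y* - β × Δu = 2.23 - 2.34 × (-1.06) = 2.23 + 2.4804 = 4.7104%.
Real GDP in the next year = 15449 × (1 + 4.7104/100) = 15449 × 1.047104 ≈ 16177 billion.

$16,177 billion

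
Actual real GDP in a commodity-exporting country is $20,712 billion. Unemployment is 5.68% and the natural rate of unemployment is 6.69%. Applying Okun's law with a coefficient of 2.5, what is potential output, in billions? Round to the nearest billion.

Unemployment gap = 5.68 - 6.69 = -1.01 points, so output gap = -2.5 × (-1.01) = 2.525%.
Since Y = Y* × (1 + gap/100), Y* = 20712/1.02525 ≈ 20202 billion.

$20,202 billion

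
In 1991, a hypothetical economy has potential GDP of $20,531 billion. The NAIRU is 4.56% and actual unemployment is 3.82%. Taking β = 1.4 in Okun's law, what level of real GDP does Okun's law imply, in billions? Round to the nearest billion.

$20,744 billion

Unemployment gap = 3.82 - 4.56 = -0.74 points, so the output gap is -1.4 × (-0.74) = 1.036%.
Actual GDP = 20531 × (1 + 1.036/100) = 20531 × 1.01036 ≈ 20744 billion.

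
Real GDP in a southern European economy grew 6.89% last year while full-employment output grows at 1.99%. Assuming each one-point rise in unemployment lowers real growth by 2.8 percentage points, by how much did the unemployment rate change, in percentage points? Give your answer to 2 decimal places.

-1.75 percentage points

Growth-rate Okun's law: g_Y = g_Y* - β × Δu, so Δu = (g_Y* - g_Y)/β.
Δu = (1.99 - 6.89)/2.8 = -4.9/2.8 = -1.75 percentage points.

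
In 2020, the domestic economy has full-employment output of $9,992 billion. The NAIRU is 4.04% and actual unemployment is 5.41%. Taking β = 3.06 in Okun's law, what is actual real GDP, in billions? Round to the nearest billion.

$9,573 billion

Unemployment gap = 5.41 - 4.04 = 1.37 points, so the output gap is -3.06 × 1.37 = -4.1922%.
Actual GDP = 9992 × (1 - 4.1922/100) = 9992 × 0.958078 ≈ 9573 billion.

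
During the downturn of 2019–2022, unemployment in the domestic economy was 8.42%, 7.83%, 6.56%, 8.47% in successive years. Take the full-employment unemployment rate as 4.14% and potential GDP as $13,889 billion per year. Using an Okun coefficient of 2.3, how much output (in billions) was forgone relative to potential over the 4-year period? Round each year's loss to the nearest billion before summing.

$4,702 billion

Year 2019: gap = -2.3 × (8.42 - 4.14) = -9.844%, loss ≈ 13889 × 9.844/100 ≈ 1367.
Year 2020: gap = -2.3 × (7.83 - 4.14) = -8.487%, loss ≈ 13889 × 8.487/100 ≈ 1179.
Year 2021: gap = -2.3 × (6.56 - 4.14) = -5.566%, loss ≈ 13889 × 5.566/100 ≈ 773.
Year 2022: gap = -2.3 × (8.47 - 4.14) = -9.959%, loss ≈ 13889 × 9.959/100 ≈ 1383.
Total lost output = 1367 + 1179 + 773 + 1383 = 4702 billion.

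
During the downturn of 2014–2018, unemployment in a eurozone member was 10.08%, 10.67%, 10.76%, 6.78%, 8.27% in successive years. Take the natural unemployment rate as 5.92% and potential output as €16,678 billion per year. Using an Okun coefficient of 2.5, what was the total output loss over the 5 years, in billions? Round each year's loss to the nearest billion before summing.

Year 2014: gap = -2.5 × (10.08 - 5.92) = -10.4%, loss ≈ 16678 × 10.4/100 ≈ 1735.
Year 2015: gap = -2.5 × (10.67 - 5.92) = -11.875%, loss ≈ 16678 × 11.875/100 ≈ 1981.
Year 2016: gap = -2.5 × (10.76 - 5.92) = -12.1%, loss ≈ 16678 × 12.1/100 ≈ 2018.
Year 2017: gap = -2.5 × (6.78 - 5.92) = -2.15%, loss ≈ 16678 × 2.15/100 ≈ 359.
Year 2018: gap = -2.5 × (8.27 - 5.92) = -5.875%, loss ≈ 16678 × 5.875/100 ≈ 980.
Total lost output = 1735 + 1981 + 2018 + 359 + 980 = 7073 billion.

€7,073 billion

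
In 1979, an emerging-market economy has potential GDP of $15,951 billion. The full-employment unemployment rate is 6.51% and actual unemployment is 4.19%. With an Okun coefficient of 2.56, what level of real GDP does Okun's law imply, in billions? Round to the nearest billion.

Unemployment gap = 4.19 - 6.51 = -2.32 points, so the output gap is -2.56 × (-2.32) = 5.9392%.
Actual GDP = 15951 × (1 + 5.9392/100) = 15951 × 1.059392 ≈ 16898 billion.

$16,898 billion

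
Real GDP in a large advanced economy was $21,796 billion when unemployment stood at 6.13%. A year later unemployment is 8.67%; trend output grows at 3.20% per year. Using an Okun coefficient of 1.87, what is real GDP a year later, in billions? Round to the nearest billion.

Δu = 8.67 - 6.13 = 2.54 points.
Okun's law (growth form): g_Y = g_Y* - β × Δu = 3.20 - 1.87 × (2.54) = 3.2 - 4.7498 = -1.5498%.
Real GDP in the next year = 21796 × (1 - 1.5498/100) = 21796 × 0.984502 ≈ 21458 billion.

$21,458 billion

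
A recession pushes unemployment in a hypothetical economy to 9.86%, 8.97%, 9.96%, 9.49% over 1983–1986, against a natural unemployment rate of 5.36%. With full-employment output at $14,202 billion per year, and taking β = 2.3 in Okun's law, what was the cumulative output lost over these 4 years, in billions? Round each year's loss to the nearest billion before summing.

$5,501 billion

Year 1983: gap = -2.3 × (9.86 - 5.36) = -10.35%, loss ≈ 14202 × 10.35/100 ≈ 1470.
Year 1984: gap = -2.3 × (8.97 - 5.36) = -8.303%, loss ≈ 14202 × 8.303/100 ≈ 1179.
Year 1985: gap = -2.3 × (9.96 - 5.36) = -10.58%, loss ≈ 14202 × 10.58/100 ≈ 1503.
Year 1986: gap = -2.3 × (9.49 - 5.36) = -9.499%, loss ≈ 14202 × 9.499/100 ≈ 1349.
Total lost output = 1470 + 1179 + 1503 + 1349 = 5501 billion.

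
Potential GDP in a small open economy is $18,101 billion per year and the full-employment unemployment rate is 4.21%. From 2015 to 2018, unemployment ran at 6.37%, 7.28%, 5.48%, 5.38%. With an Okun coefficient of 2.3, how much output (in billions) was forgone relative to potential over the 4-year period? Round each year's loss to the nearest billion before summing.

Year 2015: gap = -2.3 × (6.37 - 4.21) = -4.968%, loss ≈ 18101 × 4.968/100 ≈ 899.
Year 2016: gap = -2.3 × (7.28 - 4.21) = -7.061%, loss ≈ 18101 × 7.061/100 ≈ 1278.
Year 2017: gap = -2.3 × (5.48 - 4.21) = -2.921%, loss ≈ 18101 × 2.921/100 ≈ 529.
Year 2018: gap = -2.3 × (5.38 - 4.21) = -2.691%, loss ≈ 18101 × 2.691/100 ≈ 487.
Total lost output = 899 + 1278 + 529 + 487 = 3193 billion.

$3,193 billion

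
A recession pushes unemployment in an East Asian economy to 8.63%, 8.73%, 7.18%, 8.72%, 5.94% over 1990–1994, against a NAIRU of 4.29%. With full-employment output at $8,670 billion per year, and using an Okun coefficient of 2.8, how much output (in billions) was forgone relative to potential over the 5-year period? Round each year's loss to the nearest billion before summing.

Year 1990: gap = -2.8 × (8.63 - 4.29) = -12.152%, loss ≈ 8670 × 12.152/100 ≈ 1054.
Year 1991: gap = -2.8 × (8.73 - 4.29) = -12.432%, loss ≈ 8670 × 12.432/100 ≈ 1078.
Year 1992: gap = -2.8 × (7.18 - 4.29) = -8.092%, loss ≈ 8670 × 8.092/100 ≈ 702.
Year 1993: gap = -2.8 × (8.72 - 4.29) = -12.404%, loss ≈ 8670 × 12.404/100 ≈ 1075.
Year 1994: gap = -2.8 × (5.94 - 4.29) = -4.62%, loss ≈ 8670 × 4.62/100 ≈ 401.
Total lost output = 1054 + 1078 + 702 + 1075 + 401 = 4310 billion.

$4,310 billion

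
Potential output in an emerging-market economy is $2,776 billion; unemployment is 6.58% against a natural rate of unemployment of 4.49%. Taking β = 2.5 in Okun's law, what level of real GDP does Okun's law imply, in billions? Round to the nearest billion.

Unemployment gap = 6.58 - 4.49 = 2.09 points, so the output gap is -2.5 × 2.09 = -5.225%.
Actual GDP = 2776 × (1 - 5.225/100) = 2776 × 0.94775 ≈ 2631 billion.

$2,631 billion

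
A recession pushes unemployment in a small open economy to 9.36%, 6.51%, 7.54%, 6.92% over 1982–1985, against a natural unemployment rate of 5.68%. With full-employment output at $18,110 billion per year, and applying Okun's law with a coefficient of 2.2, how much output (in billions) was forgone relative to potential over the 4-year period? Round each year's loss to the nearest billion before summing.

Year 1982: gap = -2.2 × (9.36 - 5.68) = -8.096%, loss ≈ 18110 × 8.096/100 ≈ 1466.
Year 1983: gap = -2.2 × (6.51 - 5.68) = -1.826%, loss ≈ 18110 × 1.826/100 ≈ 331.
Year 1984: gap = -2.2 × (7.54 - 5.68) = -4.092%, loss ≈ 18110 × 4.092/100 ≈ 741.
Year 1985: gap = -2.2 × (6.92 - 5.68) = -2.728%, loss ≈ 18110 × 2.728/100 ≈ 494.
Total lost output = 1466 + 331 + 741 + 494 = 3032 billion.

$3,032 billion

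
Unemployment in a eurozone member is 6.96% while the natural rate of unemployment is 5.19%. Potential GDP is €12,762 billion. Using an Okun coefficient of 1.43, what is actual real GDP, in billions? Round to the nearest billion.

Unemployment gap = 6.96 - 5.19 = 1.77 points, so the output gap is -1.43 × 1.77 = -2.5311%.
Actual GDP = 12762 × (1 - 2.5311/100) = 12762 × 0.974689 ≈ 12439 billion.

€12,439 billion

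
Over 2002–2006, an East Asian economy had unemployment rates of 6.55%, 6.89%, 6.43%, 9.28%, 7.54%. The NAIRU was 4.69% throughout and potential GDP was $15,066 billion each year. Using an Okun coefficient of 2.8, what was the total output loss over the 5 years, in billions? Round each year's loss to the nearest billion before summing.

$5,585 billion

Year 2002: gap = -2.8 × (6.55 - 4.69) = -5.208%, loss ≈ 15066 × 5.208/100 ≈ 785.
Year 2003: gap = -2.8 × (6.89 - 4.69) = -6.16%, loss ≈ 15066 × 6.16/100 ≈ 928.
Year 2004: gap = -2.8 × (6.43 - 4.69) = -4.872%, loss ≈ 15066 × 4.872/100 ≈ 734.
Year 2005: gap = -2.8 × (9.28 - 4.69) = -12.852%, loss ≈ 15066 × 12.852/100 ≈ 1936.
Year 2006: gap = -2.8 × (7.54 - 4.69) = -7.98%, loss ≈ 15066 × 7.98/100 ≈ 1202.
Total lost output = 785 + 928 + 734 + 1936 + 1202 = 5585 billion.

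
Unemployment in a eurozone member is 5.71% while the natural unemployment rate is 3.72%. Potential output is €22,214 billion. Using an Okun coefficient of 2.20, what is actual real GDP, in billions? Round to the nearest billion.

€21,241 billion

Unemployment gap = 5.71 - 3.72 = 1.99 points, so the output gap is -2.2 × 1.99 = -4.378%.
Actual GDP = 22214 × (1 - 4.378/100) = 22214 × 0.95622 ≈ 21241 billion.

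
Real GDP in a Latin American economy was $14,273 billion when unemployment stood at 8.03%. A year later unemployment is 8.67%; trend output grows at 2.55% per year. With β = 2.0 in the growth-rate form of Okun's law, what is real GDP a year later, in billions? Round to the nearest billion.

$14,454 billion

Δu = 8.67 - 8.03 = 0.64 points.
Okun's law (growth form): g_Y = g_Y* - β × Δu = 2.55 - 2.0 × (0.64) = 2.55 - 1.28 = 1.27%.
Real GDP in the next year = 14273 × (1 + 1.27/100) = 14273 × 1.0127 ≈ 14454 billion.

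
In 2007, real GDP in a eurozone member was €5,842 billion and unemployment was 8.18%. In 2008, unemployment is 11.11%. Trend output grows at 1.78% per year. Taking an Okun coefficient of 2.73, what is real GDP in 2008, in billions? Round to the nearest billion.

€5,479 billion

Δu = 11.11 - 8.18 = 2.93 points.
Okun's law (growth form): g_Y = g_Y* - β × Δu = 1.78 - 2.73 × (2.93) = 1.78 - 7.9989 = -6.2189%.
Real GDP in the next year = 5842 × (1 - 6.2189/100) = 5842 × 0.937811 ≈ 5479 billion.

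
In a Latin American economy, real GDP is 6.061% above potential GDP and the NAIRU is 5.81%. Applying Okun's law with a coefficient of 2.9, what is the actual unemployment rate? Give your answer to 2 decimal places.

From Okun's law, u - u* = -(output gap)/β = -(6.061)/2.9 = -2.09 points.
So u = 5.81 - 2.09 = 3.72%.

3.72%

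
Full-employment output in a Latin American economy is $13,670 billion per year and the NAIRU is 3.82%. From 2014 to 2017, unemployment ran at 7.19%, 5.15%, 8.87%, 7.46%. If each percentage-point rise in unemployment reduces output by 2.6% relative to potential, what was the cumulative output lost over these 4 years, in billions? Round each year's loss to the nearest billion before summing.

Year 2014: gap = -2.6 × (7.19 - 3.82) = -8.762%, loss ≈ 13670 × 8.762/100 ≈ 1198.
Year 2015: gap = -2.6 × (5.15 - 3.82) = -3.458%, loss ≈ 13670 × 3.458/100 ≈ 473.
Year 2016: gap = -2.6 × (8.87 - 3.82) = -13.13%, loss ≈ 13670 × 13.13/100 ≈ 1795.
Year 2017: gap = -2.6 × (7.46 - 3.82) = -9.464%, loss ≈ 13670 × 9.464/100 ≈ 1294.
Total lost output = 1198 + 473 + 1795 + 1294 = 4760 billion.

$4,760 billion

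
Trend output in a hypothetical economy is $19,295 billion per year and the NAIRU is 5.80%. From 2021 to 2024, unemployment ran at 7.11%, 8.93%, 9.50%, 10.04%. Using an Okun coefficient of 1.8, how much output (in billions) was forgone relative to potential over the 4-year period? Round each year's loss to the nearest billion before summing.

Year 2021: gap = -1.8 × (7.11 - 5.8) = -2.358%, loss ≈ 19295 × 2.358/100 ≈ 455.
Year 2022: gap = -1.8 × (8.93 - 5.8) = -5.634%, loss ≈ 19295 × 5.634/100 ≈ 1087.
Year 2023: gap = -1.8 × (9.5 - 5.8) = -6.66%, loss ≈ 19295 × 6.66/100 ≈ 1285.
Year 2024: gap = -1.8 × (10.04 - 5.8) = -7.632%, loss ≈ 19295 × 7.632/100 ≈ 1473.
Total lost output = 455 + 1087 + 1285 + 1473 = 4300 billion.

$4,300 billion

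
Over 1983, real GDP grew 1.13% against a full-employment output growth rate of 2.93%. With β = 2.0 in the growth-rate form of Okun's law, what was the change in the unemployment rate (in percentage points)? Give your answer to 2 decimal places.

Growth-rate Okun's law: g_Y = g_Y* - β × Δu, so Δu = (g_Y* - g_Y)/β.
Δu = (2.93 - 1.13)/2.0 = 1.8/2.0 = 0.90 percentage points.

0.90 percentage points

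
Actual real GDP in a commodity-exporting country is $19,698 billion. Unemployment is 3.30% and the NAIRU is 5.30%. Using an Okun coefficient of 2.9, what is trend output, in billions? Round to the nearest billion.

$18,618 billion

Unemployment gap = 3.3 - 5.3 = -2 points, so output gap = -2.9 × (-2) = 5.8%.
Since Y = Y* × (1 + gap/100), Y* = 19698/1.058 ≈ 18618 billion.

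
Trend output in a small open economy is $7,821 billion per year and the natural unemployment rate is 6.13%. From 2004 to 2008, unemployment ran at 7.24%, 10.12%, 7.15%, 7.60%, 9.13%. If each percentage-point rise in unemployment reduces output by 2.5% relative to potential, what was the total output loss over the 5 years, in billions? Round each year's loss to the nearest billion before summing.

Year 2004: gap = -2.5 × (7.24 - 6.13) = -2.775%, loss ≈ 7821 × 2.775/100 ≈ 217.
Year 2005: gap = -2.5 × (10.12 - 6.13) = -9.975%, loss ≈ 7821 × 9.975/100 ≈ 780.
Year 2006: gap = -2.5 × (7.15 - 6.13) = -2.55%, loss ≈ 7821 × 2.55/100 ≈ 199.
Year 2007: gap = -2.5 × (7.6 - 6.13) = -3.675%, loss ≈ 7821 × 3.675/100 ≈ 287.
Year 2008: gap = -2.5 × (9.13 - 6.13) = -7.5%, loss ≈ 7821 × 7.5/100 ≈ 587.
Total lost output = 217 + 780 + 199 + 287 + 587 = 2070 billion.

$2,070 billion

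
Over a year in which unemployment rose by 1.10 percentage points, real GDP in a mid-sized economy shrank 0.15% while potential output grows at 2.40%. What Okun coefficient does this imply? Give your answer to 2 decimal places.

Growth form: g_Y = g_Y* - β × Δu, so β = (g_Y* - g_Y)/Δu.
β = (2.4 + 0.15)/1.10 = 2.55/1.10 = 2.32.

β ≈ 2.32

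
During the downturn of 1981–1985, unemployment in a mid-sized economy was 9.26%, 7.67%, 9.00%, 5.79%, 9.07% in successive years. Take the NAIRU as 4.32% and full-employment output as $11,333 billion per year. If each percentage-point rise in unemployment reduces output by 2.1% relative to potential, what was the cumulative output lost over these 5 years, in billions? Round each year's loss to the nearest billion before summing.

$4,567 billion

Year 1981: gap = -2.1 × (9.26 - 4.32) = -10.374%, loss ≈ 11333 × 10.374/100 ≈ 1176.
Year 1982: gap = -2.1 × (7.67 - 4.32) = -7.035%, loss ≈ 11333 × 7.035/100 ≈ 797.
Year 1983: gap = -2.1 × (9 - 4.32) = -9.828%, loss ≈ 11333 × 9.828/100 ≈ 1114.
Year 1984: gap = -2.1 × (5.79 - 4.32) = -3.087%, loss ≈ 11333 × 3.087/100 ≈ 350.
Year 1985: gap = -2.1 × (9.07 - 4.32) = -9.975%, loss ≈ 11333 × 9.975/100 ≈ 1130.
Total lost output = 1176 + 797 + 1114 + 350 + 1130 = 4567 billion.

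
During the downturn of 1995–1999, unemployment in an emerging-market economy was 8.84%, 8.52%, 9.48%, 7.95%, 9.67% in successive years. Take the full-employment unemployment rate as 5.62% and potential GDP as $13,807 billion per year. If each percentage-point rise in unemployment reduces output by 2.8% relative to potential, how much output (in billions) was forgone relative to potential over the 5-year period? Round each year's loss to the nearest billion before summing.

Year 1995: gap = -2.8 × (8.84 - 5.62) = -9.016%, loss ≈ 13807 × 9.016/100 ≈ 1245.
Year 1996: gap = -2.8 × (8.52 - 5.62) = -8.12%, loss ≈ 13807 × 8.12/100 ≈ 1121.
Year 1997: gap = -2.8 × (9.48 - 5.62) = -10.808%, loss ≈ 13807 × 10.808/100 ≈ 1492.
Year 1998: gap = -2.8 × (7.95 - 5.62) = -6.524%, loss ≈ 13807 × 6.524/100 ≈ 901.
Year 1999: gap = -2.8 × (9.67 - 5.62) = -11.34%, loss ≈ 13807 × 11.34/100 ≈ 1566.
Total lost output = 1245 + 1121 + 1492 + 901 + 1566 = 6325 billion.

$6,325 billion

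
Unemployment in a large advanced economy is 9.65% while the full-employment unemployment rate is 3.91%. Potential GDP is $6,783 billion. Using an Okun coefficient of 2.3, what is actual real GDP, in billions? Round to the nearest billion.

Unemployment gap = 9.65 - 3.91 = 5.74 points, so the output gap is -2.3 × 5.74 = -13.202%.
Actual GDP = 6783 × (1 - 13.202/100) = 6783 × 0.86798 ≈ 5888 billion.

$5,888 billion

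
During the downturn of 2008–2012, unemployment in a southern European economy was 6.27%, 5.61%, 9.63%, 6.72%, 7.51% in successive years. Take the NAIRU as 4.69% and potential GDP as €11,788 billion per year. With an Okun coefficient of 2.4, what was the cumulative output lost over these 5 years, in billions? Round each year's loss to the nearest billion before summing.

€3,477 billion

Year 2008: gap = -2.4 × (6.27 - 4.69) = -3.792%, loss ≈ 11788 × 3.792/100 ≈ 447.
Year 2009: gap = -2.4 × (5.61 - 4.69) = -2.208%, loss ≈ 11788 × 2.208/100 ≈ 260.
Year 2010: gap = -2.4 × (9.63 - 4.69) = -11.856%, loss ≈ 11788 × 11.856/100 ≈ 1398.
Year 2011: gap = -2.4 × (6.72 - 4.69) = -4.872%, loss ≈ 11788 × 4.872/100 ≈ 574.
Year 2012: gap = -2.4 × (7.51 - 4.69) = -6.768%, loss ≈ 11788 × 6.768/100 ≈ 798.
Total lost output = 447 + 260 + 1398 + 574 + 798 = 3477 billion.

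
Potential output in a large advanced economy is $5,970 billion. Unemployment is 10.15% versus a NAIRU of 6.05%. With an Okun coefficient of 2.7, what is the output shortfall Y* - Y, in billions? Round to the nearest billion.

$661 billion

Output gap = -2.7 × (10.15 - 6.05) = -2.7 × 4.1 = -11.07%.
Actual GDP ≈ 5970 × 0.8893 ≈ 5309 billion, so the shortfall is 5970 - 5309 = 661 billion.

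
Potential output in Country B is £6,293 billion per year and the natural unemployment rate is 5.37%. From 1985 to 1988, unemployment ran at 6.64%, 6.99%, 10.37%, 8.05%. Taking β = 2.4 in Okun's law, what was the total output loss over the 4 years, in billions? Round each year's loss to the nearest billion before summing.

Year 1985: gap = -2.4 × (6.64 - 5.37) = -3.048%, loss ≈ 6293 × 3.048/100 ≈ 192.
Year 1986: gap = -2.4 × (6.99 - 5.37) = -3.888%, loss ≈ 6293 × 3.888/100 ≈ 245.
Year 1987: gap = -2.4 × (10.37 - 5.37) = -12%, loss ≈ 6293 × 12/100 ≈ 755.
Year 1988: gap = -2.4 × (8.05 - 5.37) = -6.432%, loss ≈ 6293 × 6.432/100 ≈ 405.
Total lost output = 192 + 245 + 755 + 405 = 1597 billion.

£1,597 billion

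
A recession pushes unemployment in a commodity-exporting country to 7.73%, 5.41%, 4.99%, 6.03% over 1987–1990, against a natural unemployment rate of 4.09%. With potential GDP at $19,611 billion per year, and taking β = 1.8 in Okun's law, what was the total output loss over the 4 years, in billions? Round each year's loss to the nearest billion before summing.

$2,754 billion

Year 1987: gap = -1.8 × (7.73 - 4.09) = -6.552%, loss ≈ 19611 × 6.552/100 ≈ 1285.
Year 1988: gap = -1.8 × (5.41 - 4.09) = -2.376%, loss ≈ 19611 × 2.376/100 ≈ 466.
Year 1989: gap = -1.8 × (4.99 - 4.09) = -1.62%, loss ≈ 19611 × 1.62/100 ≈ 318.
Year 1990: gap = -1.8 × (6.03 - 4.09) = -3.492%, loss ≈ 19611 × 3.492/100 ≈ 685.
Total lost output = 1285 + 466 + 318 + 685 = 2754 billion.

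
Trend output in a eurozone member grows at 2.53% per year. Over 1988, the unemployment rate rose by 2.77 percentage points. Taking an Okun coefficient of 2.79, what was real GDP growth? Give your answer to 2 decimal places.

Growth-rate Okun's law: g_Y = g_Y* - β × Δu.
g_Y = 2.53 - 2.79 × (2.77) = 2.53 - 7.7283 = -5.1983%, i.e. -5.20% to 2 d.p.

-5.20%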